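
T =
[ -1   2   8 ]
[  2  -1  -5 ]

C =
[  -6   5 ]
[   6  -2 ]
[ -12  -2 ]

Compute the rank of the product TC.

First compute TC:
[[-78, -25],
 [ 42,  22]]
Now row reduce the product.
R2 ← R2 + (7/13)·R1: [0, 111/13]
2 nonzero rows, so rank(TC) = 2.

2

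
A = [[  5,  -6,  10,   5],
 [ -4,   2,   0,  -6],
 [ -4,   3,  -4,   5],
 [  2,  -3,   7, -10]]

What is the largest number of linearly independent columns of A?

3

Row reduce to echelon form.
R2 ← R2 + (4/5)·R1: [0, -14/5, 8, -2]
R3 ← R3 + (4/5)·R1: [0, -9/5, 4, 9]
R4 ← R4 − (2/5)·R1: [0, -3/5, 3, -12]
R3 ← R3 − (9/14)·R2: [0, 0, -8/7, 72/7]
R4 ← R4 − (3/14)·R2: [0, 0, 9/7, -81/7]
R4 ← R4 + (9/8)·R3: [0, 0, 0, 0]
Echelon form has 3 nonzero rows, so rank(A) = 3.
The rank gives the maximum number of linearly independent columns: 3.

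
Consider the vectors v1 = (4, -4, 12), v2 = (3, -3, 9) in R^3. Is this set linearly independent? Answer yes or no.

Form the matrix with these vectors as rows and row reduce.
R2 ← R2 − (3/4)·R1: [0, 0, 0]
1 nonzero row, so the 2 vectors span a space of dimension 1.
Since 1 < 2, the vectors are linearly dependent.

no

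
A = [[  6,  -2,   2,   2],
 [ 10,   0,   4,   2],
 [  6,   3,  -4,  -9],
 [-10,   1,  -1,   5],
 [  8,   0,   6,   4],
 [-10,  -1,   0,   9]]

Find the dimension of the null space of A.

0

Row reduce to echelon form.
R2 ← R2 − (5/3)·R1: [0, 10/3, 2/3, -4/3]
R3 ← R3 − R1: [0, 5, -6, -11]
R4 ← R4 + (5/3)·R1: [0, -7/3, 7/3, 25/3]
R5 ← R5 − (4/3)·R1: [0, 8/3, 10/3, 4/3]
R6 ← R6 + (5/3)·R1: [0, -13/3, 10/3, 37/3]
R3 ← R3 − (3/2)·R2: [0, 0, -7, -9]
R4 ← R4 + (7/10)·R2: [0, 0, 14/5, 37/5]
R5 ← R5 − (4/5)·R2: [0, 0, 14/5, 12/5]
R6 ← R6 + (13/10)·R2: [0, 0, 21/5, 53/5]
R4 ← R4 + (2/5)·R3: [0, 0, 0, 19/5]
R5 ← R5 + (2/5)·R3: [0, 0, 0, -6/5]
R6 ← R6 + (3/5)·R3: [0, 0, 0, 26/5]
R5 ← R5 + (6/19)·R4: [0, 0, 0, 0]
R6 ← R6 − (26/19)·R4: [0, 0, 0, 0]
4 nonzero rows, so rank(A) = 4.
A has 4 columns; by rank–nullity, nullity = 4 − 4 = 0.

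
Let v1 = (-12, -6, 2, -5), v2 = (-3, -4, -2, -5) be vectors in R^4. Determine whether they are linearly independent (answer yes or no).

Form the matrix with these vectors as rows and row reduce.
R2 ← R2 − (1/4)·R1: [0, -5/2, -5/2, -15/4]
2 nonzero rows, so the 2 vectors span a space of dimension 2.
Since 2 = 2, the vectors are linearly independent.

yes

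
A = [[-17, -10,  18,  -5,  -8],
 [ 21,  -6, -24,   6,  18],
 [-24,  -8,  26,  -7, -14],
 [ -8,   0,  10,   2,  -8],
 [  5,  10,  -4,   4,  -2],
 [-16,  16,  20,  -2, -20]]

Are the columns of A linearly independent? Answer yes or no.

no

Row reduce A to echelon form.
R2 ← R2 + (21/17)·R1: [0, -312/17, -30/17, -3/17, 138/17]
R3 ← R3 − (24/17)·R1: [0, 104/17, 10/17, 1/17, -46/17]
R4 ← R4 − (8/17)·R1: [0, 80/17, 26/17, 74/17, -72/17]
R5 ← R5 + (5/17)·R1: [0, 120/17, 22/17, 43/17, -74/17]
R6 ← R6 − (16/17)·R1: [0, 432/17, 52/17, 46/17, -212/17]
R3 ← R3 + (1/3)·R2: [0, 0, 0, 0, 0]
R4 ← R4 + (10/39)·R2: [0, 0, 14/13, 56/13, -28/13]
R5 ← R5 + (5/13)·R2: [0, 0, 8/13, 32/13, -16/13]
R6 ← R6 + (18/13)·R2: [0, 0, 8/13, 32/13, -16/13]
Swap R3 ↔ R4
R5 ← R5 − (4/7)·R3: [0, 0, 0, 0, 0]
R6 ← R6 − (4/7)·R3: [0, 0, 0, 0, 0]
3 pivots among 5 columns.
Only 3 < 5 pivot columns, so the columns are linearly dependent.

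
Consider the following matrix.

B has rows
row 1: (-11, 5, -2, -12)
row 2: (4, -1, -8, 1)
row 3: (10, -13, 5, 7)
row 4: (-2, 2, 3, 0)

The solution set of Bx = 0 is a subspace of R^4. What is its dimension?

1

Row reduce to echelon form.
R2 ← R2 + (4/11)·R1: [0, 9/11, -96/11, -37/11]
R3 ← R3 + (10/11)·R1: [0, -93/11, 35/11, -43/11]
R4 ← R4 − (2/11)·R1: [0, 12/11, 37/11, 24/11]
R3 ← R3 + (31/3)·R2: [0, 0, -87, -116/3]
R4 ← R4 − (4/3)·R2: [0, 0, 15, 20/3]
R4 ← R4 + (5/29)·R3: [0, 0, 0, 0]
3 nonzero rows, so rank(B) = 3.
B has 4 columns; by rank–nullity, nullity = 4 − 3 = 1.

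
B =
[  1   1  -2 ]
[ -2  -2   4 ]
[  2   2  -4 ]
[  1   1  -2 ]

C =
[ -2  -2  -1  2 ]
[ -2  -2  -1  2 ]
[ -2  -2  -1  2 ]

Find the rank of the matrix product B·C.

First compute BC:
[[  0,   0,   0,   0],
 [  0,   0,   0,   0],
 [  0,   0,   0,   0],
 [  0,   0,   0,   0]]
Now row reduce the product.
0 nonzero rows, so rank(BC) = 0.

0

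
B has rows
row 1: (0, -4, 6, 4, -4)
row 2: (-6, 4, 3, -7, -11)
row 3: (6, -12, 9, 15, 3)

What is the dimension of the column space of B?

Row reduce to echelon form.
Swap R1 ↔ R2
R3 ← R3 + R1: [0, -8, 12, 8, -8]
R3 ← R3 − (2)·R2: [0, 0, 0, 0, 0]
Echelon form has 2 nonzero rows, so rank(B) = 2.
The column space has dimension equal to the rank: 2.

2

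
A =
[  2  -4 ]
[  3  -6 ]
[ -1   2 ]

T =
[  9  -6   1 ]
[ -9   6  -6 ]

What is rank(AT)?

1

First compute AT:
[[ 54, -36,  26],
 [ 81, -54,  39],
 [-27,  18, -13]]
Now row reduce the product.
R2 ← R2 − (3/2)·R1: [0, 0, 0]
R3 ← R3 + (1/2)·R1: [0, 0, 0]
1 nonzero row, so rank(AT) = 1.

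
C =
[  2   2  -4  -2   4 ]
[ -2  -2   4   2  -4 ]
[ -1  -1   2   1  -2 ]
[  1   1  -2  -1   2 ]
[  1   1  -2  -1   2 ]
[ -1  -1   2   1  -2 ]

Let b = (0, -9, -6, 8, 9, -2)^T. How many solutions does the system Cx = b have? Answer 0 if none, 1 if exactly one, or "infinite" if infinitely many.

0

Row reduce the augmented matrix [C | b].
R2 ← R2 + R1: [0, 0, 0, 0, 0, -9]
R3 ← R3 + (1/2)·R1: [0, 0, 0, 0, 0, -6]
R4 ← R4 − (1/2)·R1: [0, 0, 0, 0, 0, 8]
R5 ← R5 − (1/2)·R1: [0, 0, 0, 0, 0, 9]
R6 ← R6 + (1/2)·R1: [0, 0, 0, 0, 0, -2]
R3 ← R3 − (2/3)·R2: [0, 0, 0, 0, 0, 0]
R4 ← R4 + (8/9)·R2: [0, 0, 0, 0, 0, 0]
R5 ← R5 + R2: [0, 0, 0, 0, 0, 0]
R6 ← R6 − (2/9)·R2: [0, 0, 0, 0, 0, 0]
The echelon form has 2 nonzero rows; the last pivot sits in the augmented column, so rank(C) = 1 but rank([C|b]) = 2.
Since the ranks differ, the system is inconsistent.
It has no solutions.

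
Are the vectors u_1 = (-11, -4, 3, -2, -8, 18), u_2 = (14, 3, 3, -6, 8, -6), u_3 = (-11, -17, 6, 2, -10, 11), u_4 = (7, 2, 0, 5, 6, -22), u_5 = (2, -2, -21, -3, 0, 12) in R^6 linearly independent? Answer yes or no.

yes

Form the matrix with these vectors as rows and row reduce.
R2 ← R2 + (14/11)·R1: [0, -23/11, 75/11, -94/11, -24/11, 186/11]
R3 ← R3 − R1: [0, -13, 3, 4, -2, -7]
R4 ← R4 + (7/11)·R1: [0, -6/11, 21/11, 41/11, 10/11, -116/11]
R5 ← R5 + (2/11)·R1: [0, -30/11, -225/11, -37/11, -16/11, 168/11]
R3 ← R3 − (143/23)·R2: [0, 0, -906/23, 1314/23, 266/23, -2579/23]
R4 ← R4 − (6/23)·R2: [0, 0, 3/23, 137/23, 34/23, -344/23]
R5 ← R5 − (30/23)·R2: [0, 0, -675/23, 179/23, 32/23, -156/23]
R4 ← R4 + (1/302)·R3: [0, 0, 0, 928/151, 229/151, -4629/302]
R5 ← R5 − (225/302)·R3: [0, 0, 0, -5252/151, -1091/151, 23181/302]
R5 ← R5 + (1313/232)·R4: [0, 0, 0, 0, 315/232, -4635/464]
5 nonzero rows, so the 5 vectors span a space of dimension 5.
Since 5 = 5, the vectors are linearly independent.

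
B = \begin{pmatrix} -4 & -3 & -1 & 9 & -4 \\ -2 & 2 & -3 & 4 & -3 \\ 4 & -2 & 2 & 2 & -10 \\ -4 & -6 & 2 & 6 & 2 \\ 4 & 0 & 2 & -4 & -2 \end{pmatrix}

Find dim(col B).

Row reduce to echelon form.
R2 ← R2 − (1/2)·R1: [0, 7/2, -5/2, -1/2, -1]
R3 ← R3 + R1: [0, -5, 1, 11, -14]
R4 ← R4 − R1: [0, -3, 3, -3, 6]
R5 ← R5 + R1: [0, -3, 1, 5, -6]
R3 ← R3 + (10/7)·R2: [0, 0, -18/7, 72/7, -108/7]
R4 ← R4 + (6/7)·R2: [0, 0, 6/7, -24/7, 36/7]
R5 ← R5 + (6/7)·R2: [0, 0, -8/7, 32/7, -48/7]
R4 ← R4 + (1/3)·R3: [0, 0, 0, 0, 0]
R5 ← R5 − (4/9)·R3: [0, 0, 0, 0, 0]
Echelon form has 3 nonzero rows, so rank(B) = 3.
The column space has dimension equal to the rank: 3.

3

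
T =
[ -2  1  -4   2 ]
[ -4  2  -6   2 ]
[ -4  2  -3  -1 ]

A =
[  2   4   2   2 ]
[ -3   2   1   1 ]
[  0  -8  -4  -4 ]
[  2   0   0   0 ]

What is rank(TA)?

2

First compute TA:
[[ -3,  26,  13,  13],
 [-10,  36,  18,  18],
 [-16,  12,   6,   6]]
Now row reduce the product.
R2 ← R2 − (10/3)·R1: [0, -152/3, -76/3, -76/3]
R3 ← R3 − (16/3)·R1: [0, -380/3, -190/3, -190/3]
R3 ← R3 − (5/2)·R2: [0, 0, 0, 0]
2 nonzero rows, so rank(TA) = 2.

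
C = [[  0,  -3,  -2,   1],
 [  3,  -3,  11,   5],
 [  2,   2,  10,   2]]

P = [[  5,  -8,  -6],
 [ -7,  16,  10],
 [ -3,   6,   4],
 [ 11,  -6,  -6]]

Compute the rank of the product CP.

2

First compute CP:
[[ 38, -66, -44],
 [ 58, -36, -34],
 [-12,  64,  36]]
Now row reduce the product.
R2 ← R2 − (29/19)·R1: [0, 1230/19, 630/19]
R3 ← R3 + (6/19)·R1: [0, 820/19, 420/19]
R3 ← R3 − (2/3)·R2: [0, 0, 0]
2 nonzero rows, so rank(CP) = 2.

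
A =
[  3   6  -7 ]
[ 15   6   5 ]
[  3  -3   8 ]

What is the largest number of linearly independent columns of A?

2

Row reduce to echelon form.
R2 ← R2 − (5)·R1: [0, -24, 40]
R3 ← R3 − R1: [0, -9, 15]
R3 ← R3 − (3/8)·R2: [0, 0, 0]
Echelon form has 2 nonzero rows, so rank(A) = 2.
The rank gives the maximum number of linearly independent columns: 2.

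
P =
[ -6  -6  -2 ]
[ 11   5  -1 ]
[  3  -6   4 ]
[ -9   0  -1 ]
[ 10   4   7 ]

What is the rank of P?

Row reduce to echelon form.
R2 ← R2 + (11/6)·R1: [0, -6, -14/3]
R3 ← R3 + (1/2)·R1: [0, -9, 3]
R4 ← R4 − (3/2)·R1: [0, 9, 2]
R5 ← R5 + (5/3)·R1: [0, -6, 11/3]
R3 ← R3 − (3/2)·R2: [0, 0, 10]
R4 ← R4 + (3/2)·R2: [0, 0, -5]
R5 ← R5 − R2: [0, 0, 25/3]
R4 ← R4 + (1/2)·R3: [0, 0, 0]
R5 ← R5 − (5/6)·R3: [0, 0, 0]
Echelon form has 3 nonzero rows, so rank(P) = 3.

3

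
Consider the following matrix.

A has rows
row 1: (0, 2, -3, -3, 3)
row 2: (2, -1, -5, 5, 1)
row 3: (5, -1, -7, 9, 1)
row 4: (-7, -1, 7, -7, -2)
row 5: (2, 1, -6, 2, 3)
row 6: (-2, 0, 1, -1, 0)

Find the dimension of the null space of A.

Row reduce to echelon form.
Swap R1 ↔ R2
R3 ← R3 − (5/2)·R1: [0, 3/2, 11/2, -7/2, -3/2]
R4 ← R4 + (7/2)·R1: [0, -9/2, -21/2, 21/2, 3/2]
R5 ← R5 − R1: [0, 2, -1, -3, 2]
R6 ← R6 + R1: [0, -1, -4, 4, 1]
R3 ← R3 − (3/4)·R2: [0, 0, 31/4, -5/4, -15/4]
R4 ← R4 + (9/4)·R2: [0, 0, -69/4, 15/4, 33/4]
R5 ← R5 − R2: [0, 0, 2, 0, -1]
R6 ← R6 + (1/2)·R2: [0, 0, -11/2, 5/2, 5/2]
R4 ← R4 + (69/31)·R3: [0, 0, 0, 30/31, -3/31]
R5 ← R5 − (8/31)·R3: [0, 0, 0, 10/31, -1/31]
R6 ← R6 + (22/31)·R3: [0, 0, 0, 50/31, -5/31]
R5 ← R5 − (1/3)·R4: [0, 0, 0, 0, 0]
R6 ← R6 − (5/3)·R4: [0, 0, 0, 0, 0]
4 nonzero rows, so rank(A) = 4.
A has 5 columns; by rank–nullity, nullity = 5 − 4 = 1.

1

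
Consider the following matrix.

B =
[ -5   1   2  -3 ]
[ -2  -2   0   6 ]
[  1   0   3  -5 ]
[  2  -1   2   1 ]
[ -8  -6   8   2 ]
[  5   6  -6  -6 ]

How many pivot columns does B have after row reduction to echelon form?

Row reduce to echelon form.
R2 ← R2 − (2/5)·R1: [0, -12/5, -4/5, 36/5]
R3 ← R3 + (1/5)·R1: [0, 1/5, 17/5, -28/5]
R4 ← R4 + (2/5)·R1: [0, -3/5, 14/5, -1/5]
R5 ← R5 − (8/5)·R1: [0, -38/5, 24/5, 34/5]
R6 ← R6 + R1: [0, 7, -4, -9]
R3 ← R3 + (1/12)·R2: [0, 0, 10/3, -5]
R4 ← R4 − (1/4)·R2: [0, 0, 3, -2]
R5 ← R5 − (19/6)·R2: [0, 0, 22/3, -16]
R6 ← R6 + (35/12)·R2: [0, 0, -19/3, 12]
R4 ← R4 − (9/10)·R3: [0, 0, 0, 5/2]
R5 ← R5 − (11/5)·R3: [0, 0, 0, -5]
R6 ← R6 + (19/10)·R3: [0, 0, 0, 5/2]
R5 ← R5 + (2)·R4: [0, 0, 0, 0]
R6 ← R6 − R4: [0, 0, 0, 0]
Echelon form has 4 nonzero rows, so rank(B) = 4.
Each nonzero row contributes one pivot column: 4 pivot columns.

4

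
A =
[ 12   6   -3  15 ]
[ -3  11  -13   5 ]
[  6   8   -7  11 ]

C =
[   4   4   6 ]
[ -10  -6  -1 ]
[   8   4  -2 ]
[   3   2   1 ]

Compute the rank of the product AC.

First compute AC:
[[  9,  30,  87],
 [-211, -120,   2],
 [-79, -30,  53]]
Now row reduce the product.
R2 ← R2 + (211/9)·R1: [0, 1750/3, 6125/3]
R3 ← R3 + (79/9)·R1: [0, 700/3, 2450/3]
R3 ← R3 − (2/5)·R2: [0, 0, 0]
2 nonzero rows, so rank(AC) = 2.

2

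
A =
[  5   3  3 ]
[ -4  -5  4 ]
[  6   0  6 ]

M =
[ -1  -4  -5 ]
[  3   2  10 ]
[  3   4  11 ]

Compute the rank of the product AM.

2

First compute AM:
[[ 13,  -2,  38],
 [  1,  22,  14],
 [ 12,   0,  36]]
Now row reduce the product.
R2 ← R2 − (1/13)·R1: [0, 288/13, 144/13]
R3 ← R3 − (12/13)·R1: [0, 24/13, 12/13]
R3 ← R3 − (1/12)·R2: [0, 0, 0]
2 nonzero rows, so rank(AM) = 2.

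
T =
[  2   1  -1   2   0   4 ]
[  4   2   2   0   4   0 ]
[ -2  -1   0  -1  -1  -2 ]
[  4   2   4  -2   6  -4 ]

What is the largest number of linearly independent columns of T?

Row reduce to echelon form.
R2 ← R2 − (2)·R1: [0, 0, 4, -4, 4, -8]
R3 ← R3 + R1: [0, 0, -1, 1, -1, 2]
R4 ← R4 − (2)·R1: [0, 0, 6, -6, 6, -12]
R3 ← R3 + (1/4)·R2: [0, 0, 0, 0, 0, 0]
R4 ← R4 − (3/2)·R2: [0, 0, 0, 0, 0, 0]
Echelon form has 2 nonzero rows, so rank(T) = 2.
The rank gives the maximum number of linearly independent columns: 2.

2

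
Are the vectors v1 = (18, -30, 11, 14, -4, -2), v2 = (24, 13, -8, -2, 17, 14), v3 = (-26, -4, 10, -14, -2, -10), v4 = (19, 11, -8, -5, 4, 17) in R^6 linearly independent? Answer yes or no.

yes

Form the matrix with these vectors as rows and row reduce.
R2 ← R2 − (4/3)·R1: [0, 53, -68/3, -62/3, 67/3, 50/3]
R3 ← R3 + (13/9)·R1: [0, -142/3, 233/9, 56/9, -70/9, -116/9]
R4 ← R4 − (19/18)·R1: [0, 128/3, -353/18, -178/9, 74/9, 172/9]
R3 ← R3 + (142/159)·R2: [0, 0, 2693/477, -5836/477, 5804/477, 952/477]
R4 ← R4 − (128/159)·R2: [0, 0, -1301/954, -1498/477, -4654/477, 2716/477]
R4 ← R4 + (1301/5386)·R3: [0, 0, 0, -16416/2693, -18360/2693, 16632/2693]
4 nonzero rows, so the 4 vectors span a space of dimension 4.
Since 4 = 4, the vectors are linearly independent.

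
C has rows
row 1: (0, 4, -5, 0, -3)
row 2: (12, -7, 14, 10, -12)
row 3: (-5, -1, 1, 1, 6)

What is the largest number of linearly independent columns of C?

3

Row reduce to echelon form.
Swap R1 ↔ R2
R3 ← R3 + (5/12)·R1: [0, -47/12, 41/6, 31/6, 1]
R3 ← R3 + (47/48)·R2: [0, 0, 31/16, 31/6, -31/16]
Echelon form has 3 nonzero rows, so rank(C) = 3.
The rank gives the maximum number of linearly independent columns: 3.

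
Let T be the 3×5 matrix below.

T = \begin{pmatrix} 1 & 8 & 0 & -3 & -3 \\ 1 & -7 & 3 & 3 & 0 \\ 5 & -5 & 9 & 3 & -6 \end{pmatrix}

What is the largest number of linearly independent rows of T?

2

Row reduce to echelon form.
R2 ← R2 − R1: [0, -15, 3, 6, 3]
R3 ← R3 − (5)·R1: [0, -45, 9, 18, 9]
R3 ← R3 − (3)·R2: [0, 0, 0, 0, 0]
Echelon form has 2 nonzero rows, so rank(T) = 2.
The rank gives the maximum number of linearly independent rows: 2.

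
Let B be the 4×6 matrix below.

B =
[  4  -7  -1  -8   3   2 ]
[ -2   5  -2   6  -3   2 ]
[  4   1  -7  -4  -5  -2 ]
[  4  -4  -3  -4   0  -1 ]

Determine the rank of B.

4

Row reduce to echelon form.
R2 ← R2 + (1/2)·R1: [0, 3/2, -5/2, 2, -3/2, 3]
R3 ← R3 − R1: [0, 8, -6, 4, -8, -4]
R4 ← R4 − R1: [0, 3, -2, 4, -3, -3]
R3 ← R3 − (16/3)·R2: [0, 0, 22/3, -20/3, 0, -20]
R4 ← R4 − (2)·R2: [0, 0, 3, 0, 0, -9]
R4 ← R4 − (9/22)·R3: [0, 0, 0, 30/11, 0, -9/11]
Echelon form has 4 nonzero rows, so rank(B) = 4.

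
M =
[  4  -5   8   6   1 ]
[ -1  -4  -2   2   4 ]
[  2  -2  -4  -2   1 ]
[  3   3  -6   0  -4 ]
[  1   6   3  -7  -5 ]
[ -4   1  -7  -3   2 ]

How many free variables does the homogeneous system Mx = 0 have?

Row reduce to echelon form.
R2 ← R2 + (1/4)·R1: [0, -21/4, 0, 7/2, 17/4]
R3 ← R3 − (1/2)·R1: [0, 1/2, -8, -5, 1/2]
R4 ← R4 − (3/4)·R1: [0, 27/4, -12, -9/2, -19/4]
R5 ← R5 − (1/4)·R1: [0, 29/4, 1, -17/2, -21/4]
R6 ← R6 + R1: [0, -4, 1, 3, 3]
R3 ← R3 + (2/21)·R2: [0, 0, -8, -14/3, 19/21]
R4 ← R4 + (9/7)·R2: [0, 0, -12, 0, 5/7]
R5 ← R5 + (29/21)·R2: [0, 0, 1, -11/3, 13/21]
R6 ← R6 − (16/21)·R2: [0, 0, 1, 1/3, -5/21]
R4 ← R4 − (3/2)·R3: [0, 0, 0, 7, -9/14]
R5 ← R5 + (1/8)·R3: [0, 0, 0, -17/4, 41/56]
R6 ← R6 + (1/8)·R3: [0, 0, 0, -1/4, -1/8]
R5 ← R5 + (17/28)·R4: [0, 0, 0, 0, 67/196]
R6 ← R6 + (1/28)·R4: [0, 0, 0, 0, -29/196]
R6 ← R6 + (29/67)·R5: [0, 0, 0, 0, 0]
5 nonzero rows, so rank(M) = 5.
M has 5 columns; by rank–nullity, nullity = 5 − 5 = 0.

0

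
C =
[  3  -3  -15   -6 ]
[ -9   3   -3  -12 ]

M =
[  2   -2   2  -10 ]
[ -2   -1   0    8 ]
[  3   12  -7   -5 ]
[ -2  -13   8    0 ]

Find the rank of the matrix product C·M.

2

First compute CM:
[[-21, -105,  63,  21],
 [ -9, 135, -93, 129]]
Now row reduce the product.
R2 ← R2 − (3/7)·R1: [0, 180, -120, 120]
2 nonzero rows, so rank(CM) = 2.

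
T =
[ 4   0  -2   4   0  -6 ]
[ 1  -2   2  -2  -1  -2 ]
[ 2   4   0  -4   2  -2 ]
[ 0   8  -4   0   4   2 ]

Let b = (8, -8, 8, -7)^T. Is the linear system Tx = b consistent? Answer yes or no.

Row reduce the augmented matrix [T | b].
R2 ← R2 − (1/4)·R1: [0, -2, 5/2, -3, -1, -1/2, -10]
R3 ← R3 − (1/2)·R1: [0, 4, 1, -6, 2, 1, 4]
R3 ← R3 + (2)·R2: [0, 0, 6, -12, 0, 0, -16]
R4 ← R4 + (4)·R2: [0, 0, 6, -12, 0, 0, -47]
R4 ← R4 − R3: [0, 0, 0, 0, 0, 0, -31]
The echelon form has 4 nonzero rows; the last pivot sits in the augmented column, so rank(T) = 3 but rank([T|b]) = 4.
Since the ranks differ, the system is inconsistent.

no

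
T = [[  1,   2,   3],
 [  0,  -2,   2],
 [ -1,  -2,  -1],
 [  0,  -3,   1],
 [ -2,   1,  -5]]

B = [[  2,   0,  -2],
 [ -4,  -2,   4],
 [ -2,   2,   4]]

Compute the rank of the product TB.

First compute TB:
[[-12,   2,  18],
 [  4,   8,   0],
 [  8,   2, -10],
 [ 10,   8,  -8],
 [  2, -12, -12]]
Now row reduce the product.
R2 ← R2 + (1/3)·R1: [0, 26/3, 6]
R3 ← R3 + (2/3)·R1: [0, 10/3, 2]
R4 ← R4 + (5/6)·R1: [0, 29/3, 7]
R5 ← R5 + (1/6)·R1: [0, -35/3, -9]
R3 ← R3 − (5/13)·R2: [0, 0, -4/13]
R4 ← R4 − (29/26)·R2: [0, 0, 4/13]
R5 ← R5 + (35/26)·R2: [0, 0, -12/13]
R4 ← R4 + R3: [0, 0, 0]
R5 ← R5 − (3)·R3: [0, 0, 0]
3 nonzero rows, so rank(TB) = 3.

3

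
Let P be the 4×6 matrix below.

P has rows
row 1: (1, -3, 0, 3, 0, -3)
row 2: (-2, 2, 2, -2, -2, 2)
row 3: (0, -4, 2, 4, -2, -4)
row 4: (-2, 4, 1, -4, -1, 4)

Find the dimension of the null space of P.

4

Row reduce to echelon form.
R2 ← R2 + (2)·R1: [0, -4, 2, 4, -2, -4]
R4 ← R4 + (2)·R1: [0, -2, 1, 2, -1, -2]
R3 ← R3 − R2: [0, 0, 0, 0, 0, 0]
R4 ← R4 − (1/2)·R2: [0, 0, 0, 0, 0, 0]
2 nonzero rows, so rank(P) = 2.
P has 6 columns; by rank–nullity, nullity = 6 − 2 = 4.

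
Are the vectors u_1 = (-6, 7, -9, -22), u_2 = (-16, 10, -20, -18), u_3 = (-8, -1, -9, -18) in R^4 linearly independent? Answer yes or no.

yes

Form the matrix with these vectors as rows and row reduce.
R2 ← R2 − (8/3)·R1: [0, -26/3, 4, 122/3]
R3 ← R3 − (4/3)·R1: [0, -31/3, 3, 34/3]
R3 ← R3 − (31/26)·R2: [0, 0, -23/13, -483/13]
3 nonzero rows, so the 3 vectors span a space of dimension 3.
Since 3 = 3, the vectors are linearly independent.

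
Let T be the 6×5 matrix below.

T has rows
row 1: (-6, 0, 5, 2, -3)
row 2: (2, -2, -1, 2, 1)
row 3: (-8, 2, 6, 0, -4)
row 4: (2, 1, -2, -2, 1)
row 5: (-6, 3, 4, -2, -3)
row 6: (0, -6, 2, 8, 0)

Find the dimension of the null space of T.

Row reduce to echelon form.
R2 ← R2 + (1/3)·R1: [0, -2, 2/3, 8/3, 0]
R3 ← R3 − (4/3)·R1: [0, 2, -2/3, -8/3, 0]
R4 ← R4 + (1/3)·R1: [0, 1, -1/3, -4/3, 0]
R5 ← R5 − R1: [0, 3, -1, -4, 0]
R3 ← R3 + R2: [0, 0, 0, 0, 0]
R4 ← R4 + (1/2)·R2: [0, 0, 0, 0, 0]
R5 ← R5 + (3/2)·R2: [0, 0, 0, 0, 0]
R6 ← R6 − (3)·R2: [0, 0, 0, 0, 0]
2 nonzero rows, so rank(T) = 2.
T has 5 columns; by rank–nullity, nullity = 5 − 2 = 3.

3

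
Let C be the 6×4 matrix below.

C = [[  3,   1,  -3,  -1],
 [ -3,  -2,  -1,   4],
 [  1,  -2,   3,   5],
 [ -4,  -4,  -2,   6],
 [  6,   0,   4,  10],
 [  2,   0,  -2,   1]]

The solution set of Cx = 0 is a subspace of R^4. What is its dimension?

Row reduce to echelon form.
R2 ← R2 + R1: [0, -1, -4, 3]
R3 ← R3 − (1/3)·R1: [0, -7/3, 4, 16/3]
R4 ← R4 + (4/3)·R1: [0, -8/3, -6, 14/3]
R5 ← R5 − (2)·R1: [0, -2, 10, 12]
R6 ← R6 − (2/3)·R1: [0, -2/3, 0, 5/3]
R3 ← R3 − (7/3)·R2: [0, 0, 40/3, -5/3]
R4 ← R4 − (8/3)·R2: [0, 0, 14/3, -10/3]
R5 ← R5 − (2)·R2: [0, 0, 18, 6]
R6 ← R6 − (2/3)·R2: [0, 0, 8/3, -1/3]
R4 ← R4 − (7/20)·R3: [0, 0, 0, -11/4]
R5 ← R5 − (27/20)·R3: [0, 0, 0, 33/4]
R6 ← R6 − (1/5)·R3: [0, 0, 0, 0]
R5 ← R5 + (3)·R4: [0, 0, 0, 0]
4 nonzero rows, so rank(C) = 4.
C has 4 columns; by rank–nullity, nullity = 4 − 4 = 0.

0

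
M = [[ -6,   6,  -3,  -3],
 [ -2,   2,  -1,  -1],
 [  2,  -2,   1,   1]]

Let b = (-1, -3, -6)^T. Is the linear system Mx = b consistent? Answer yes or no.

Row reduce the augmented matrix [M | b].
R2 ← R2 − (1/3)·R1: [0, 0, 0, 0, -8/3]
R3 ← R3 + (1/3)·R1: [0, 0, 0, 0, -19/3]
R3 ← R3 − (19/8)·R2: [0, 0, 0, 0, 0]
The echelon form has 2 nonzero rows; the last pivot sits in the augmented column, so rank(M) = 1 but rank([M|b]) = 2.
Since the ranks differ, the system is inconsistent.

no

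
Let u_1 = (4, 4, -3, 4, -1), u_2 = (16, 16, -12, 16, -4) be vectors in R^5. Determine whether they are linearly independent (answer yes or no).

Form the matrix with these vectors as rows and row reduce.
R2 ← R2 − (4)·R1: [0, 0, 0, 0, 0]
1 nonzero row, so the 2 vectors span a space of dimension 1.
Since 1 < 2, the vectors are linearly dependent.

no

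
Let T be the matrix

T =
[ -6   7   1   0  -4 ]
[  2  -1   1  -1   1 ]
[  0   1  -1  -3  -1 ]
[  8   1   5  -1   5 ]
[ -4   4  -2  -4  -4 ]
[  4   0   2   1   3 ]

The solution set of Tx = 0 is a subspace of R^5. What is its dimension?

Row reduce to echelon form.
R2 ← R2 + (1/3)·R1: [0, 4/3, 4/3, -1, -1/3]
R4 ← R4 + (4/3)·R1: [0, 31/3, 19/3, -1, -1/3]
R5 ← R5 − (2/3)·R1: [0, -2/3, -8/3, -4, -4/3]
R6 ← R6 + (2/3)·R1: [0, 14/3, 8/3, 1, 1/3]
R3 ← R3 − (3/4)·R2: [0, 0, -2, -9/4, -3/4]
R4 ← R4 − (31/4)·R2: [0, 0, -4, 27/4, 9/4]
R5 ← R5 + (1/2)·R2: [0, 0, -2, -9/2, -3/2]
R6 ← R6 − (7/2)·R2: [0, 0, -2, 9/2, 3/2]
R4 ← R4 − (2)·R3: [0, 0, 0, 45/4, 15/4]
R5 ← R5 − R3: [0, 0, 0, -9/4, -3/4]
R6 ← R6 − R3: [0, 0, 0, 27/4, 9/4]
R5 ← R5 + (1/5)·R4: [0, 0, 0, 0, 0]
R6 ← R6 − (3/5)·R4: [0, 0, 0, 0, 0]
4 nonzero rows, so rank(T) = 4.
T has 5 columns; by rank–nullity, nullity = 5 − 4 = 1.

1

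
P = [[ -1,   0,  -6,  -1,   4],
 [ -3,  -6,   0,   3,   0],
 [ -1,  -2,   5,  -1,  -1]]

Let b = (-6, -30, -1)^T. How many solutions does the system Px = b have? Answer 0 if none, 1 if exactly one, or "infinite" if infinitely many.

infinite

Row reduce the augmented matrix [P | b].
R2 ← R2 − (3)·R1: [0, -6, 18, 6, -12, -12]
R3 ← R3 − R1: [0, -2, 11, 0, -5, 5]
R3 ← R3 − (1/3)·R2: [0, 0, 5, -2, -1, 9]
The echelon form has 3 nonzero rows, and every pivot lies in the first 5 columns, so rank(P) = rank([P|b]) = 3.
The system is consistent.
rank = 3 < 5 unknowns, so there are infinitely many solutions.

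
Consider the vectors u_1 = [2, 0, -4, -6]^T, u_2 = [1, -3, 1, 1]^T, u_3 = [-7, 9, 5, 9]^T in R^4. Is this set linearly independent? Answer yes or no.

Form the matrix with these vectors as rows and row reduce.
R2 ← R2 − (1/2)·R1: [0, -3, 3, 4]
R3 ← R3 + (7/2)·R1: [0, 9, -9, -12]
R3 ← R3 + (3)·R2: [0, 0, 0, 0]
2 nonzero rows, so the 3 vectors span a space of dimension 2.
Since 2 < 3, the vectors are linearly dependent.

no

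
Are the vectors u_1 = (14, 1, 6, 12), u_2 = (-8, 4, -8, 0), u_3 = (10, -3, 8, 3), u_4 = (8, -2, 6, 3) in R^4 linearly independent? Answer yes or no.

Form the matrix with these vectors as rows and row reduce.
R2 ← R2 + (4/7)·R1: [0, 32/7, -32/7, 48/7]
R3 ← R3 − (5/7)·R1: [0, -26/7, 26/7, -39/7]
R4 ← R4 − (4/7)·R1: [0, -18/7, 18/7, -27/7]
R3 ← R3 + (13/16)·R2: [0, 0, 0, 0]
R4 ← R4 + (9/16)·R2: [0, 0, 0, 0]
2 nonzero rows, so the 4 vectors span a space of dimension 2.
Since 2 < 4, the vectors are linearly dependent.

no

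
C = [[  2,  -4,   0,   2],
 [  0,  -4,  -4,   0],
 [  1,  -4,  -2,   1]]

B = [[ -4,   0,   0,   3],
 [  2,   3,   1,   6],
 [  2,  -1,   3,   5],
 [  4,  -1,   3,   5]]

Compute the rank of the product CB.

2

First compute CB:
[[ -8, -14,   2,  -8],
 [-16,  -8, -16, -44],
 [-12, -11,  -7, -26]]
Now row reduce the product.
R2 ← R2 − (2)·R1: [0, 20, -20, -28]
R3 ← R3 − (3/2)·R1: [0, 10, -10, -14]
R3 ← R3 − (1/2)·R2: [0, 0, 0, 0]
2 nonzero rows, so rank(CB) = 2.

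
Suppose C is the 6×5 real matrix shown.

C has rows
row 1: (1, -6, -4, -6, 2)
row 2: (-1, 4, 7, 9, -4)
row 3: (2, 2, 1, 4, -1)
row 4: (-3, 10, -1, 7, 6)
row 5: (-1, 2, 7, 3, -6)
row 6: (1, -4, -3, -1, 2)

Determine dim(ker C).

0

Row reduce to echelon form.
R2 ← R2 + R1: [0, -2, 3, 3, -2]
R3 ← R3 − (2)·R1: [0, 14, 9, 16, -5]
R4 ← R4 + (3)·R1: [0, -8, -13, -11, 12]
R5 ← R5 + R1: [0, -4, 3, -3, -4]
R6 ← R6 − R1: [0, 2, 1, 5, 0]
R3 ← R3 + (7)·R2: [0, 0, 30, 37, -19]
R4 ← R4 − (4)·R2: [0, 0, -25, -23, 20]
R5 ← R5 − (2)·R2: [0, 0, -3, -9, 0]
R6 ← R6 + R2: [0, 0, 4, 8, -2]
R4 ← R4 + (5/6)·R3: [0, 0, 0, 47/6, 25/6]
R5 ← R5 + (1/10)·R3: [0, 0, 0, -53/10, -19/10]
R6 ← R6 − (2/15)·R3: [0, 0, 0, 46/15, 8/15]
R5 ← R5 + (159/235)·R4: [0, 0, 0, 0, 216/235]
R6 ← R6 − (92/235)·R4: [0, 0, 0, 0, -258/235]
R6 ← R6 + (43/36)·R5: [0, 0, 0, 0, 0]
5 nonzero rows, so rank(C) = 5.
C has 5 columns; by rank–nullity, nullity = 5 − 5 = 0.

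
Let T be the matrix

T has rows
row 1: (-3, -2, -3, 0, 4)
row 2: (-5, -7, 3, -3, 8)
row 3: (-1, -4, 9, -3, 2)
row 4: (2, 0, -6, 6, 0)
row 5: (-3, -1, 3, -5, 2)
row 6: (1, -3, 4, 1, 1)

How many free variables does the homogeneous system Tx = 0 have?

Row reduce to echelon form.
R2 ← R2 − (5/3)·R1: [0, -11/3, 8, -3, 4/3]
R3 ← R3 − (1/3)·R1: [0, -10/3, 10, -3, 2/3]
R4 ← R4 + (2/3)·R1: [0, -4/3, -8, 6, 8/3]
R5 ← R5 − R1: [0, 1, 6, -5, -2]
R6 ← R6 + (1/3)·R1: [0, -11/3, 3, 1, 7/3]
R3 ← R3 − (10/11)·R2: [0, 0, 30/11, -3/11, -6/11]
R4 ← R4 − (4/11)·R2: [0, 0, -120/11, 78/11, 24/11]
R5 ← R5 + (3/11)·R2: [0, 0, 90/11, -64/11, -18/11]
R6 ← R6 − R2: [0, 0, -5, 4, 1]
R4 ← R4 + (4)·R3: [0, 0, 0, 6, 0]
R5 ← R5 − (3)·R3: [0, 0, 0, -5, 0]
R6 ← R6 + (11/6)·R3: [0, 0, 0, 7/2, 0]
R5 ← R5 + (5/6)·R4: [0, 0, 0, 0, 0]
R6 ← R6 − (7/12)·R4: [0, 0, 0, 0, 0]
4 nonzero rows, so rank(T) = 4.
T has 5 columns; by rank–nullity, nullity = 5 − 4 = 1.

1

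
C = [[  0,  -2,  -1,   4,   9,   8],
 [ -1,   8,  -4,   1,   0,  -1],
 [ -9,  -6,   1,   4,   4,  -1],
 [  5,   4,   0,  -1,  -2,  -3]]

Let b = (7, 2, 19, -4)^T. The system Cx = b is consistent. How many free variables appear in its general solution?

Row reduce the augmented matrix [C | b].
Swap R1 ↔ R2
R3 ← R3 − (9)·R1: [0, -78, 37, -5, 4, 8, 1]
R4 ← R4 + (5)·R1: [0, 44, -20, 4, -2, -8, 6]
R3 ← R3 − (39)·R2: [0, 0, 76, -161, -347, -304, -272]
R4 ← R4 + (22)·R2: [0, 0, -42, 92, 196, 168, 160]
R4 ← R4 + (21/38)·R3: [0, 0, 0, 115/38, 161/38, 0, 184/19]
The echelon form has 4 nonzero rows, and every pivot lies in the first 6 columns, so rank(C) = rank([C|b]) = 4.
The system is consistent.
Free variables = (unknowns) − (rank) = 6 − 4 = 2.

2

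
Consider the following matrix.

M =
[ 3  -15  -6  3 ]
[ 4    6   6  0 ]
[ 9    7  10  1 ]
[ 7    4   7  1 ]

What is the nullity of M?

2

Row reduce to echelon form.
R2 ← R2 − (4/3)·R1: [0, 26, 14, -4]
R3 ← R3 − (3)·R1: [0, 52, 28, -8]
R4 ← R4 − (7/3)·R1: [0, 39, 21, -6]
R3 ← R3 − (2)·R2: [0, 0, 0, 0]
R4 ← R4 − (3/2)·R2: [0, 0, 0, 0]
2 nonzero rows, so rank(M) = 2.
M has 4 columns; by rank–nullity, nullity = 4 − 2 = 2.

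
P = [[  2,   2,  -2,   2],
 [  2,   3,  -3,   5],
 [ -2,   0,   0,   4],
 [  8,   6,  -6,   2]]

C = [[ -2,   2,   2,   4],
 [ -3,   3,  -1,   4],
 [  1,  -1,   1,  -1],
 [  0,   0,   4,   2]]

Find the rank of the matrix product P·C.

2

First compute PC:
[[-12,  12,   8,  22],
 [-16,  16,  18,  33],
 [  4,  -4,  12,   0],
 [-40,  40,  12,  66]]
Now row reduce the product.
R2 ← R2 − (4/3)·R1: [0, 0, 22/3, 11/3]
R3 ← R3 + (1/3)·R1: [0, 0, 44/3, 22/3]
R4 ← R4 − (10/3)·R1: [0, 0, -44/3, -22/3]
R3 ← R3 − (2)·R2: [0, 0, 0, 0]
R4 ← R4 + (2)·R2: [0, 0, 0, 0]
2 nonzero rows, so rank(PC) = 2.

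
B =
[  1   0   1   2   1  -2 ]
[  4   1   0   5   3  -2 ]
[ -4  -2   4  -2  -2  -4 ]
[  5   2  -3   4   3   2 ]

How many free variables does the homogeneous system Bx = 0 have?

Row reduce to echelon form.
R2 ← R2 − (4)·R1: [0, 1, -4, -3, -1, 6]
R3 ← R3 + (4)·R1: [0, -2, 8, 6, 2, -12]
R4 ← R4 − (5)·R1: [0, 2, -8, -6, -2, 12]
R3 ← R3 + (2)·R2: [0, 0, 0, 0, 0, 0]
R4 ← R4 − (2)·R2: [0, 0, 0, 0, 0, 0]
2 nonzero rows, so rank(B) = 2.
B has 6 columns; by rank–nullity, nullity = 6 − 2 = 4.

4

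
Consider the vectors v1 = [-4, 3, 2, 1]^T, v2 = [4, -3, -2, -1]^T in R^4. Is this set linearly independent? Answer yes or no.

Form the matrix with these vectors as rows and row reduce.
R2 ← R2 + R1: [0, 0, 0, 0]
1 nonzero row, so the 2 vectors span a space of dimension 1.
Since 1 < 2, the vectors are linearly dependent.

no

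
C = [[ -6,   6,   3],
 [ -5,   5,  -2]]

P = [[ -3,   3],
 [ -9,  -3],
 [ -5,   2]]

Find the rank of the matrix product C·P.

First compute CP:
[[-51, -30],
 [-20, -34]]
Now row reduce the product.
R2 ← R2 − (20/51)·R1: [0, -378/17]
2 nonzero rows, so rank(CP) = 2.

2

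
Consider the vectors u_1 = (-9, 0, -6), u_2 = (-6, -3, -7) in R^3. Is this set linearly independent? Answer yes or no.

yes

Form the matrix with these vectors as rows and row reduce.
R2 ← R2 − (2/3)·R1: [0, -3, -3]
2 nonzero rows, so the 2 vectors span a space of dimension 2.
Since 2 = 2, the vectors are linearly independent.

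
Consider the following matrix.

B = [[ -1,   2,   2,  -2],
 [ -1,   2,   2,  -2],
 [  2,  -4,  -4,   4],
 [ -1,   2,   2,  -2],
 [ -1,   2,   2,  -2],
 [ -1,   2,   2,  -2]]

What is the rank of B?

1

Row reduce to echelon form.
R2 ← R2 − R1: [0, 0, 0, 0]
R3 ← R3 + (2)·R1: [0, 0, 0, 0]
R4 ← R4 − R1: [0, 0, 0, 0]
R5 ← R5 − R1: [0, 0, 0, 0]
R6 ← R6 − R1: [0, 0, 0, 0]
Echelon form has 1 nonzero row, so rank(B) = 1.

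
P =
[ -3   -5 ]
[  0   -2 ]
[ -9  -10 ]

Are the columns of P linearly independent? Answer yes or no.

yes

Row reduce P to echelon form.
R3 ← R3 − (3)·R1: [0, 5]
R3 ← R3 + (5/2)·R2: [0, 0]
2 pivots among 2 columns.
Every column is a pivot column, so the columns are linearly independent.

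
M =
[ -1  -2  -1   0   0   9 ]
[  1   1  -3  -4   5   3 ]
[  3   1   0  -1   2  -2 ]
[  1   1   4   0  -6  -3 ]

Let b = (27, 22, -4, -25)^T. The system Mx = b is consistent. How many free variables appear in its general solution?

Row reduce the augmented matrix [M | b].
R2 ← R2 + R1: [0, -1, -4, -4, 5, 12, 49]
R3 ← R3 + (3)·R1: [0, -5, -3, -1, 2, 25, 77]
R4 ← R4 + R1: [0, -1, 3, 0, -6, 6, 2]
R3 ← R3 − (5)·R2: [0, 0, 17, 19, -23, -35, -168]
R4 ← R4 − R2: [0, 0, 7, 4, -11, -6, -47]
R4 ← R4 − (7/17)·R3: [0, 0, 0, -65/17, -26/17, 143/17, 377/17]
The echelon form has 4 nonzero rows, and every pivot lies in the first 6 columns, so rank(M) = rank([M|b]) = 4.
The system is consistent.
Free variables = (unknowns) − (rank) = 6 − 4 = 2.

2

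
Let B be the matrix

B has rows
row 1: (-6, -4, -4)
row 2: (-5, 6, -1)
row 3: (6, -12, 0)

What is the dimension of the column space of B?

Row reduce to echelon form.
R2 ← R2 − (5/6)·R1: [0, 28/3, 7/3]
R3 ← R3 + R1: [0, -16, -4]
R3 ← R3 + (12/7)·R2: [0, 0, 0]
Echelon form has 2 nonzero rows, so rank(B) = 2.
The column space has dimension equal to the rank: 2.

2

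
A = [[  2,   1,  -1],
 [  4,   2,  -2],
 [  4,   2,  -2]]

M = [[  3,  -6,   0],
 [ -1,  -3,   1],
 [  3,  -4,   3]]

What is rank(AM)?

First compute AM:
[[  2, -11,  -2],
 [  4, -22,  -4],
 [  4, -22,  -4]]
Now row reduce the product.
R2 ← R2 − (2)·R1: [0, 0, 0]
R3 ← R3 − (2)·R1: [0, 0, 0]
1 nonzero row, so rank(AM) = 1.

1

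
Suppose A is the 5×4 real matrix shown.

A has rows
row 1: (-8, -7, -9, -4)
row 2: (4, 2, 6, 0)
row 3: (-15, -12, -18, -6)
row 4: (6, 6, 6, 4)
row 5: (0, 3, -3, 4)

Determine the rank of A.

2

Row reduce to echelon form.
R2 ← R2 + (1/2)·R1: [0, -3/2, 3/2, -2]
R3 ← R3 − (15/8)·R1: [0, 9/8, -9/8, 3/2]
R4 ← R4 + (3/4)·R1: [0, 3/4, -3/4, 1]
R3 ← R3 + (3/4)·R2: [0, 0, 0, 0]
R4 ← R4 + (1/2)·R2: [0, 0, 0, 0]
R5 ← R5 + (2)·R2: [0, 0, 0, 0]
Echelon form has 2 nonzero rows, so rank(A) = 2.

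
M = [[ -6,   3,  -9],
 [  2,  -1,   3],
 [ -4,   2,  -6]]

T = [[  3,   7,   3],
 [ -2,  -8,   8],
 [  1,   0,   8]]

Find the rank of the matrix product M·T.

1

First compute MT:
[[-33, -66, -66],
 [ 11,  22,  22],
 [-22, -44, -44]]
Now row reduce the product.
R2 ← R2 + (1/3)·R1: [0, 0, 0]
R3 ← R3 − (2/3)·R1: [0, 0, 0]
1 nonzero row, so rank(MT) = 1.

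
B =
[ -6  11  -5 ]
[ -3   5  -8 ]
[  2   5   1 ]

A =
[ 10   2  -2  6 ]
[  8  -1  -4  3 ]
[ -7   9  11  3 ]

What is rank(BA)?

2

First compute BA:
[[ 63, -68, -87, -18],
 [ 66, -83, -102, -27],
 [ 53,   8, -13,  30]]
Now row reduce the product.
R2 ← R2 − (22/21)·R1: [0, -247/21, -76/7, -57/7]
R3 ← R3 − (53/63)·R1: [0, 4108/63, 1264/21, 316/7]
R3 ← R3 + (316/57)·R2: [0, 0, 0, 0]
2 nonzero rows, so rank(BA) = 2.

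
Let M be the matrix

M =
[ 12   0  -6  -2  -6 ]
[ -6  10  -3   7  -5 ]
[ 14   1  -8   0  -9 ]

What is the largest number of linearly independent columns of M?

Row reduce to echelon form.
R2 ← R2 + (1/2)·R1: [0, 10, -6, 6, -8]
R3 ← R3 − (7/6)·R1: [0, 1, -1, 7/3, -2]
R3 ← R3 − (1/10)·R2: [0, 0, -2/5, 26/15, -6/5]
Echelon form has 3 nonzero rows, so rank(M) = 3.
The rank gives the maximum number of linearly independent columns: 3.

3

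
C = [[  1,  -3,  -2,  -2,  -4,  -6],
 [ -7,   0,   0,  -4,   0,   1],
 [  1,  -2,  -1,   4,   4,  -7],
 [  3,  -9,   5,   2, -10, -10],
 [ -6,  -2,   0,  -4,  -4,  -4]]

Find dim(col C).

Row reduce to echelon form.
R2 ← R2 + (7)·R1: [0, -21, -14, -18, -28, -41]
R3 ← R3 − R1: [0, 1, 1, 6, 8, -1]
R4 ← R4 − (3)·R1: [0, 0, 11, 8, 2, 8]
R5 ← R5 + (6)·R1: [0, -20, -12, -16, -28, -40]
R3 ← R3 + (1/21)·R2: [0, 0, 1/3, 36/7, 20/3, -62/21]
R5 ← R5 − (20/21)·R2: [0, 0, 4/3, 8/7, -4/3, -20/21]
R4 ← R4 − (33)·R3: [0, 0, 0, -1132/7, -218, 738/7]
R5 ← R5 − (4)·R3: [0, 0, 0, -136/7, -28, 76/7]
R5 ← R5 − (34/283)·R4: [0, 0, 0, 0, -512/283, -512/283]
Echelon form has 5 nonzero rows, so rank(C) = 5.
The column space has dimension equal to the rank: 5.

5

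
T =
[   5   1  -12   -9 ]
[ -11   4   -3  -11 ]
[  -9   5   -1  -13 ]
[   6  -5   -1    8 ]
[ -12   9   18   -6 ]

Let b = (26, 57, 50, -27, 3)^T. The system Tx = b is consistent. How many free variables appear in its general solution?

0

Row reduce the augmented matrix [T | b].
R2 ← R2 + (11/5)·R1: [0, 31/5, -147/5, -154/5, 571/5]
R3 ← R3 + (9/5)·R1: [0, 34/5, -113/5, -146/5, 484/5]
R4 ← R4 − (6/5)·R1: [0, -31/5, 67/5, 94/5, -291/5]
R5 ← R5 + (12/5)·R1: [0, 57/5, -54/5, -138/5, 327/5]
R3 ← R3 − (34/31)·R2: [0, 0, 299/31, 142/31, -882/31]
R4 ← R4 + R2: [0, 0, -16, -12, 56]
R5 ← R5 − (57/31)·R2: [0, 0, 1341/31, 900/31, -4482/31]
R4 ← R4 + (496/299)·R3: [0, 0, 0, -1316/299, 2632/299]
R5 ← R5 − (1341/299)·R3: [0, 0, 0, 2538/299, -5076/299]
R5 ← R5 + (27/14)·R4: [0, 0, 0, 0, 0]
The echelon form has 4 nonzero rows, and every pivot lies in the first 4 columns, so rank(T) = rank([T|b]) = 4.
The system is consistent.
Free variables = (unknowns) − (rank) = 4 − 4 = 0.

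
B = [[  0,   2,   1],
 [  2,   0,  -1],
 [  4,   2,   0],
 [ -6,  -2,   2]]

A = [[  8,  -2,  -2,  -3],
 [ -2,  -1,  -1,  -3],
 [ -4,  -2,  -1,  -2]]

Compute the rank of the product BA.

3

First compute BA:
[[ -8,  -4,  -3,  -8],
 [ 20,  -2,  -3,  -4],
 [ 28, -10, -10, -18],
 [-52,  10,  12,  20]]
Now row reduce the product.
R2 ← R2 + (5/2)·R1: [0, -12, -21/2, -24]
R3 ← R3 + (7/2)·R1: [0, -24, -41/2, -46]
R4 ← R4 − (13/2)·R1: [0, 36, 63/2, 72]
R3 ← R3 − (2)·R2: [0, 0, 1/2, 2]
R4 ← R4 + (3)·R2: [0, 0, 0, 0]
3 nonzero rows, so rank(BA) = 3.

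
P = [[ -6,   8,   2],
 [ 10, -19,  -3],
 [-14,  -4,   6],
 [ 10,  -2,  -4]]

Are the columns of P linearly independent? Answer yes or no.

Row reduce P to echelon form.
R2 ← R2 + (5/3)·R1: [0, -17/3, 1/3]
R3 ← R3 − (7/3)·R1: [0, -68/3, 4/3]
R4 ← R4 + (5/3)·R1: [0, 34/3, -2/3]
R3 ← R3 − (4)·R2: [0, 0, 0]
R4 ← R4 + (2)·R2: [0, 0, 0]
2 pivots among 3 columns.
Only 2 < 3 pivot columns, so the columns are linearly dependent.

no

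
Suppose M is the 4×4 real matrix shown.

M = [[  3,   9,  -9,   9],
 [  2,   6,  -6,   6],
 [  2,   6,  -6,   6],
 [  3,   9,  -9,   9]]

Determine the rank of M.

1

Row reduce to echelon form.
R2 ← R2 − (2/3)·R1: [0, 0, 0, 0]
R3 ← R3 − (2/3)·R1: [0, 0, 0, 0]
R4 ← R4 − R1: [0, 0, 0, 0]
Echelon form has 1 nonzero row, so rank(M) = 1.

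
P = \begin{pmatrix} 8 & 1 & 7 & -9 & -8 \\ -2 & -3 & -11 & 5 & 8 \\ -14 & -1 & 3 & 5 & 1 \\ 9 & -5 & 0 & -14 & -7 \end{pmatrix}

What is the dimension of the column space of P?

Row reduce to echelon form.
R2 ← R2 + (1/4)·R1: [0, -11/4, -37/4, 11/4, 6]
R3 ← R3 + (7/4)·R1: [0, 3/4, 61/4, -43/4, -13]
R4 ← R4 − (9/8)·R1: [0, -49/8, -63/8, -31/8, 2]
R3 ← R3 + (3/11)·R2: [0, 0, 140/11, -10, -125/11]
R4 ← R4 − (49/22)·R2: [0, 0, 140/11, -10, -125/11]
R4 ← R4 − R3: [0, 0, 0, 0, 0]
Echelon form has 3 nonzero rows, so rank(P) = 3.
The column space has dimension equal to the rank: 3.

3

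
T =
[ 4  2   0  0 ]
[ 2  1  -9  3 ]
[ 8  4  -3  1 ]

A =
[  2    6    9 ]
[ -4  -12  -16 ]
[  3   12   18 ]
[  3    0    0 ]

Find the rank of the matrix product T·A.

First compute TA:
[[  0,   0,   4],
 [-18, -108, -160],
 [ -6, -36, -46]]
Now row reduce the product.
Swap R1 ↔ R2
R3 ← R3 − (1/3)·R1: [0, 0, 22/3]
R3 ← R3 − (11/6)·R2: [0, 0, 0]
2 nonzero rows, so rank(TA) = 2.

2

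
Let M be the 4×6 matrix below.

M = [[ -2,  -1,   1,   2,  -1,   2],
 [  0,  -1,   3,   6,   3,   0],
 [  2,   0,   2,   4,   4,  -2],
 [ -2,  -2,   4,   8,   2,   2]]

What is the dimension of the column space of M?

Row reduce to echelon form.
R3 ← R3 + R1: [0, -1, 3, 6, 3, 0]
R4 ← R4 − R1: [0, -1, 3, 6, 3, 0]
R3 ← R3 − R2: [0, 0, 0, 0, 0, 0]
R4 ← R4 − R2: [0, 0, 0, 0, 0, 0]
Echelon form has 2 nonzero rows, so rank(M) = 2.
The column space has dimension equal to the rank: 2.

2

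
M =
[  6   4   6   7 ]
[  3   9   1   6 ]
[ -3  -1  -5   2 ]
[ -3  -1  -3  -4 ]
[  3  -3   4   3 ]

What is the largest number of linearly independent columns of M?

Row reduce to echelon form.
R2 ← R2 − (1/2)·R1: [0, 7, -2, 5/2]
R3 ← R3 + (1/2)·R1: [0, 1, -2, 11/2]
R4 ← R4 + (1/2)·R1: [0, 1, 0, -1/2]
R5 ← R5 − (1/2)·R1: [0, -5, 1, -1/2]
R3 ← R3 − (1/7)·R2: [0, 0, -12/7, 36/7]
R4 ← R4 − (1/7)·R2: [0, 0, 2/7, -6/7]
R5 ← R5 + (5/7)·R2: [0, 0, -3/7, 9/7]
R4 ← R4 + (1/6)·R3: [0, 0, 0, 0]
R5 ← R5 − (1/4)·R3: [0, 0, 0, 0]
Echelon form has 3 nonzero rows, so rank(M) = 3.
The rank gives the maximum number of linearly independent columns: 3.

3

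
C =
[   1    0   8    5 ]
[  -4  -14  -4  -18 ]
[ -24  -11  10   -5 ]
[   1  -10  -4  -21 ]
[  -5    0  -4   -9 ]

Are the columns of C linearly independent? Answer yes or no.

yes

Row reduce C to echelon form.
R2 ← R2 + (4)·R1: [0, -14, 28, 2]
R3 ← R3 + (24)·R1: [0, -11, 202, 115]
R4 ← R4 − R1: [0, -10, -12, -26]
R5 ← R5 + (5)·R1: [0, 0, 36, 16]
R3 ← R3 − (11/14)·R2: [0, 0, 180, 794/7]
R4 ← R4 − (5/7)·R2: [0, 0, -32, -192/7]
R4 ← R4 + (8/45)·R3: [0, 0, 0, -2288/315]
R5 ← R5 − (1/5)·R3: [0, 0, 0, -234/35]
R5 ← R5 − (81/88)·R4: [0, 0, 0, 0]
4 pivots among 4 columns.
Every column is a pivot column, so the columns are linearly independent.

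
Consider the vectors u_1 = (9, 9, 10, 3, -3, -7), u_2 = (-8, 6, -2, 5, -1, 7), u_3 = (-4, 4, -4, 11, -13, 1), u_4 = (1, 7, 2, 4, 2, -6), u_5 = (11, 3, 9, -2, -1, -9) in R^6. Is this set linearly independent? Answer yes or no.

Form the matrix with these vectors as rows and row reduce.
R2 ← R2 + (8/9)·R1: [0, 14, 62/9, 23/3, -11/3, 7/9]
R3 ← R3 + (4/9)·R1: [0, 8, 4/9, 37/3, -43/3, -19/9]
R4 ← R4 − (1/9)·R1: [0, 6, 8/9, 11/3, 7/3, -47/9]
R5 ← R5 − (11/9)·R1: [0, -8, -29/9, -17/3, 8/3, -4/9]
R3 ← R3 − (4/7)·R2: [0, 0, -220/63, 167/21, -257/21, -23/9]
R4 ← R4 − (3/7)·R2: [0, 0, -130/63, 8/21, 82/21, -50/9]
R5 ← R5 + (4/7)·R2: [0, 0, 5/7, -9/7, 4/7, 0]
R4 ← R4 − (13/22)·R3: [0, 0, 0, -95/22, 245/22, -89/22]
R5 ← R5 + (9/44)·R3: [0, 0, 0, 15/44, -85/44, -23/44]
R5 ← R5 + (3/38)·R4: [0, 0, 0, 0, -20/19, -16/19]
5 nonzero rows, so the 5 vectors span a space of dimension 5.
Since 5 = 5, the vectors are linearly independent.

yes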